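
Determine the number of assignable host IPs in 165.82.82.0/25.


Host bits = 32 - 25 = 7
Total addresses = 2^7 = 128
Usable = total - 2 (network and broadcast)
Usable hosts: 126


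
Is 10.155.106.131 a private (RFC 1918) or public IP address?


RFC 1918 private ranges:
  10.0.0.0/8 (10.0.0.0 - 10.255.255.255)
  172.16.0.0/12 (172.16.0.0 - 172.31.255.255)
  192.168.0.0/16 (192.168.0.0 - 192.168.255.255)
Private (in 10.0.0.0/8)


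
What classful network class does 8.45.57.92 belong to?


First octet: 8
Binary: 00001000
0xxxxxxx -> Class A (1-126)
Class A, default mask 255.0.0.0 (/8)


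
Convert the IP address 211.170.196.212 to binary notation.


211 = 11010011
170 = 10101010
196 = 11000100
212 = 11010100
Binary: 11010011.10101010.11000100.11010100


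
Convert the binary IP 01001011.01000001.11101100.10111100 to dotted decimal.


01001011 = 75
01000001 = 65
11101100 = 236
10111100 = 188
IP: 75.65.236.188


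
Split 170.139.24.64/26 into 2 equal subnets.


New prefix = 26 + 1 = 27
Each subnet has 32 addresses
  170.139.24.64/27
  170.139.24.96/27
Subnets: 170.139.24.64/27, 170.139.24.96/27


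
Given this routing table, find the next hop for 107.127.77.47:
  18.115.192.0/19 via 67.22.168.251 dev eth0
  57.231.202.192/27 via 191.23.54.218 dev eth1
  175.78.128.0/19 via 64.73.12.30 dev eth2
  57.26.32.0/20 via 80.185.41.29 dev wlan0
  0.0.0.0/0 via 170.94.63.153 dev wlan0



Longest prefix match for 107.127.77.47:
  /19 18.115.192.0: no
  /27 57.231.202.192: no
  /19 175.78.128.0: no
  /20 57.26.32.0: no
  /0 0.0.0.0: MATCH
Selected: next-hop 170.94.63.153 via wlan0 (matched /0)


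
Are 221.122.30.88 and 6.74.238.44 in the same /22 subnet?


Mask: 255.255.252.0
221.122.30.88 AND mask = 221.122.28.0
6.74.238.44 AND mask = 6.74.236.0
No, different subnets (221.122.28.0 vs 6.74.236.0)


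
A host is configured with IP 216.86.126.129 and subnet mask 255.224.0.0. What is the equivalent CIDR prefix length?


Binary: 11111111.11100000.00000000.00000000
Count leading 1s
Prefix: /11


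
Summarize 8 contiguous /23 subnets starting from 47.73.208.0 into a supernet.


Original prefix: /23
Number of subnets: 8 = 2^3
New prefix = 23 - 3 = 20
Supernet: 47.73.208.0/20


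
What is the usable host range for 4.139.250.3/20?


Network: 4.139.240.0
Broadcast: 4.139.255.255
First usable = network + 1
Last usable = broadcast - 1
Range: 4.139.240.1 to 4.139.255.254


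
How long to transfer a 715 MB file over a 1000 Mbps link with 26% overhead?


Effective throughput = 1000 * (1 - 26/100) = 740 Mbps
File size in Mb = 715 * 8 = 5720 Mb
Time = 5720 / 740
Time = 7.7297 seconds


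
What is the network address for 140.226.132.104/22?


IP:   10001100.11100010.10000100.01101000
Mask: 11111111.11111111.11111100.00000000
AND operation:
Net:  10001100.11100010.10000100.00000000
Network: 140.226.132.0/22


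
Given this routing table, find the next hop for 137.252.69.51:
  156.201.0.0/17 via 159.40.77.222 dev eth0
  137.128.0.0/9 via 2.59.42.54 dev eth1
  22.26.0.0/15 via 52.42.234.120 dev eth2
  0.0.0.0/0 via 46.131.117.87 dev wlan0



Longest prefix match for 137.252.69.51:
  /17 156.201.0.0: no
  /9 137.128.0.0: MATCH
  /15 22.26.0.0: no
  /0 0.0.0.0: MATCH
Selected: next-hop 2.59.42.54 via eth1 (matched /9)


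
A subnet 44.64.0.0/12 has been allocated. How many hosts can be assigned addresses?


Host bits = 32 - 12 = 20
Total addresses = 2^20 = 1048576
Usable = total - 2 (network and broadcast)
Usable hosts: 1048574


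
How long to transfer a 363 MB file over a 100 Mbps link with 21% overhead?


Effective throughput = 100 * (1 - 21/100) = 79 Mbps
File size in Mb = 363 * 8 = 2904 Mb
Time = 2904 / 79
Time = 36.7595 seconds


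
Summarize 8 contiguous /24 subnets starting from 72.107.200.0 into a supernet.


Original prefix: /24
Number of subnets: 8 = 2^3
New prefix = 24 - 3 = 21
Supernet: 72.107.200.0/21


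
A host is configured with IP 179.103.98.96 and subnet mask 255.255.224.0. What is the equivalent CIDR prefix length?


Binary: 11111111.11111111.11100000.00000000
Count leading 1s
Prefix: /19


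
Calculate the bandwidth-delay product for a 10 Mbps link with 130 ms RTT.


BDP = bandwidth * RTT
= 10 Mbps * 130 ms
= 10 * 1e6 * 130 / 1000 bits
= 1300000 bits
= 162500 bytes
= 158.6914 KB
BDP = 1300000 bits (162500 bytes)


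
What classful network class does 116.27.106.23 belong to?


First octet: 116
Binary: 01110100
0xxxxxxx -> Class A (1-126)
Class A, default mask 255.0.0.0 (/8)


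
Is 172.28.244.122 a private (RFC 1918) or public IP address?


RFC 1918 private ranges:
  10.0.0.0/8 (10.0.0.0 - 10.255.255.255)
  172.16.0.0/12 (172.16.0.0 - 172.31.255.255)
  192.168.0.0/16 (192.168.0.0 - 192.168.255.255)
Private (in 172.16.0.0/12)


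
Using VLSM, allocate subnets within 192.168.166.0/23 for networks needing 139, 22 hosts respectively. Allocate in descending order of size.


139 hosts -> /24 (254 usable): 192.168.166.0/24
22 hosts -> /27 (30 usable): 192.168.167.0/27
Allocation: 192.168.166.0/24 (139 hosts, 254 usable); 192.168.167.0/27 (22 hosts, 30 usable)


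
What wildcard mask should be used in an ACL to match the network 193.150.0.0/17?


Subnet mask: 255.255.128.0
Wildcard = 255.255.255.255 - subnet mask
255 - 255 = 0
255 - 255 = 0
255 - 128 = 127
255 - 0 = 255
Wildcard: 0.0.127.255


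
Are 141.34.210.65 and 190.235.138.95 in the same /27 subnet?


Mask: 255.255.255.224
141.34.210.65 AND mask = 141.34.210.64
190.235.138.95 AND mask = 190.235.138.64
No, different subnets (141.34.210.64 vs 190.235.138.64)


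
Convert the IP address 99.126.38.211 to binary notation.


99 = 01100011
126 = 01111110
38 = 00100110
211 = 11010011
Binary: 01100011.01111110.00100110.11010011


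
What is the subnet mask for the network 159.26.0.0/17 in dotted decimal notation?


/17 means 17 network bits, 15 host bits
Binary: 11111111111111111000000000000000
Mask: 255.255.128.0


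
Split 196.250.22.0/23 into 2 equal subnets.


New prefix = 23 + 1 = 24
Each subnet has 256 addresses
  196.250.22.0/24
  196.250.23.0/24
Subnets: 196.250.22.0/24, 196.250.23.0/24


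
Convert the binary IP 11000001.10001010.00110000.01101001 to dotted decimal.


11000001 = 193
10001010 = 138
00110000 = 48
01101001 = 105
IP: 193.138.48.105


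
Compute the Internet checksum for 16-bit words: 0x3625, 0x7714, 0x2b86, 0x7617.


Sum all words (with carry folding):
+ 0x3625 = 0x3625
+ 0x7714 = 0xad39
+ 0x2b86 = 0xd8bf
+ 0x7617 = 0x4ed7
One's complement: ~0x4ed7
Checksum = 0xb128


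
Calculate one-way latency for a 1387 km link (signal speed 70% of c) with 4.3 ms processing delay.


Speed = 0.7 * 3e5 km/s = 210000 km/s
Propagation delay = 1387 / 210000 = 0.0066 s = 6.6048 ms
Processing delay = 4.3 ms
Total one-way latency = 10.9048 ms


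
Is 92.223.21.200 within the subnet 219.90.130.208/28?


Subnet network: 219.90.130.208
Test IP AND mask: 92.223.21.192
No, 92.223.21.200 is not in 219.90.130.208/28


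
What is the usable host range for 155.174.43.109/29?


Network: 155.174.43.104
Broadcast: 155.174.43.111
First usable = network + 1
Last usable = broadcast - 1
Range: 155.174.43.105 to 155.174.43.110


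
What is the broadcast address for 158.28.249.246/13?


Network: 158.24.0.0/13
Host bits = 19
Set all host bits to 1:
Broadcast: 158.31.255.255


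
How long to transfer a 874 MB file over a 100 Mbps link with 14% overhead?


Effective throughput = 100 * (1 - 14/100) = 86 Mbps
File size in Mb = 874 * 8 = 6992 Mb
Time = 6992 / 86
Time = 81.3023 seconds


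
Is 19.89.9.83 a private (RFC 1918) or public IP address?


RFC 1918 private ranges:
  10.0.0.0/8 (10.0.0.0 - 10.255.255.255)
  172.16.0.0/12 (172.16.0.0 - 172.31.255.255)
  192.168.0.0/16 (192.168.0.0 - 192.168.255.255)
Public (not in any RFC 1918 range)


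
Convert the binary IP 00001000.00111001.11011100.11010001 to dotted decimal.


00001000 = 8
00111001 = 57
11011100 = 220
11010001 = 209
IP: 8.57.220.209


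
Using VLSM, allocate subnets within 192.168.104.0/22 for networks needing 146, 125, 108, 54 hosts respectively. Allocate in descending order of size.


146 hosts -> /24 (254 usable): 192.168.104.0/24
125 hosts -> /25 (126 usable): 192.168.105.0/25
108 hosts -> /25 (126 usable): 192.168.105.128/25
54 hosts -> /26 (62 usable): 192.168.106.0/26
Allocation: 192.168.104.0/24 (146 hosts, 254 usable); 192.168.105.0/25 (125 hosts, 126 usable); 192.168.105.128/25 (108 hosts, 126 usable); 192.168.106.0/26 (54 hosts, 62 usable)


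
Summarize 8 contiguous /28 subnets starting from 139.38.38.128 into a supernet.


Original prefix: /28
Number of subnets: 8 = 2^3
New prefix = 28 - 3 = 25
Supernet: 139.38.38.128/25


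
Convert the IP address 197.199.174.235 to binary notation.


197 = 11000101
199 = 11000111
174 = 10101110
235 = 11101011
Binary: 11000101.11000111.10101110.11101011


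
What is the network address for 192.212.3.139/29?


IP:   11000000.11010100.00000011.10001011
Mask: 11111111.11111111.11111111.11111000
AND operation:
Net:  11000000.11010100.00000011.10001000
Network: 192.212.3.136/29


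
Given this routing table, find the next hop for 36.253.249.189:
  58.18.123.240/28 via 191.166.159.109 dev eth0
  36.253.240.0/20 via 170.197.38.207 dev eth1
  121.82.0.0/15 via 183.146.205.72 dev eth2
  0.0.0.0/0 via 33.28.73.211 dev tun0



Longest prefix match for 36.253.249.189:
  /28 58.18.123.240: no
  /20 36.253.240.0: MATCH
  /15 121.82.0.0: no
  /0 0.0.0.0: MATCH
Selected: next-hop 170.197.38.207 via eth1 (matched /20)


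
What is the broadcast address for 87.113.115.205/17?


Network: 87.113.0.0/17
Host bits = 15
Set all host bits to 1:
Broadcast: 87.113.127.255


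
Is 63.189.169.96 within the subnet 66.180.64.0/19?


Subnet network: 66.180.64.0
Test IP AND mask: 63.189.160.0
No, 63.189.169.96 is not in 66.180.64.0/19


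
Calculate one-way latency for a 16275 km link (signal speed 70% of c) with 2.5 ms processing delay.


Speed = 0.7 * 3e5 km/s = 210000 km/s
Propagation delay = 16275 / 210000 = 0.0775 s = 77.5 ms
Processing delay = 2.5 ms
Total one-way latency = 80 ms


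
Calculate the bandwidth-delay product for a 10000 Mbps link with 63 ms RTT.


BDP = bandwidth * RTT
= 10000 Mbps * 63 ms
= 10000 * 1e6 * 63 / 1000 bits
= 630000000 bits
= 78750000 bytes
= 76904.2969 KB
BDP = 630000000 bits (78750000 bytes)


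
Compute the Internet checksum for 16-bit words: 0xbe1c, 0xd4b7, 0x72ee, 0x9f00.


Sum all words (with carry folding):
+ 0xbe1c = 0xbe1c
+ 0xd4b7 = 0x92d4
+ 0x72ee = 0x05c3
+ 0x9f00 = 0xa4c3
One's complement: ~0xa4c3
Checksum = 0x5b3c


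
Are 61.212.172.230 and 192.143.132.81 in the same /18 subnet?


Mask: 255.255.192.0
61.212.172.230 AND mask = 61.212.128.0
192.143.132.81 AND mask = 192.143.128.0
No, different subnets (61.212.128.0 vs 192.143.128.0)


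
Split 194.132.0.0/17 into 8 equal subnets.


New prefix = 17 + 3 = 20
Each subnet has 4096 addresses
  194.132.0.0/20
  194.132.16.0/20
  194.132.32.0/20
  194.132.48.0/20
  194.132.64.0/20
  194.132.80.0/20
  194.132.96.0/20
  194.132.112.0/20
Subnets: 194.132.0.0/20, 194.132.16.0/20, 194.132.32.0/20, 194.132.48.0/20, 194.132.64.0/20, 194.132.80.0/20, 194.132.96.0/20, 194.132.112.0/20


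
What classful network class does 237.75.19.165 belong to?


First octet: 237
Binary: 11101101
1110xxxx -> Class D (224-239)
Class D (multicast), default mask N/A


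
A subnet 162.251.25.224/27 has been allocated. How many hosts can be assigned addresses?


Host bits = 32 - 27 = 5
Total addresses = 2^5 = 32
Usable = total - 2 (network and broadcast)
Usable hosts: 30


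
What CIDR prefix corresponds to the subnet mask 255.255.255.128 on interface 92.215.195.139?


Binary: 11111111.11111111.11111111.10000000
Count leading 1s
Prefix: /25


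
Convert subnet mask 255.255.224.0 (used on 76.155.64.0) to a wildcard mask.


Subnet mask: 255.255.224.0
Wildcard = 255.255.255.255 - subnet mask
255 - 255 = 0
255 - 255 = 0
255 - 224 = 31
255 - 0 = 255
Wildcard: 0.0.31.255


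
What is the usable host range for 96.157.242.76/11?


Network: 96.128.0.0
Broadcast: 96.159.255.255
First usable = network + 1
Last usable = broadcast - 1
Range: 96.128.0.1 to 96.159.255.254


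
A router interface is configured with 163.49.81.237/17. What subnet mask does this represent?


/17 means 17 network bits, 15 host bits
Binary: 11111111111111111000000000000000
Mask: 255.255.128.0


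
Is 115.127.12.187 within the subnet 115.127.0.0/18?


Subnet network: 115.127.0.0
Test IP AND mask: 115.127.0.0
Yes, 115.127.12.187 is in 115.127.0.0/18


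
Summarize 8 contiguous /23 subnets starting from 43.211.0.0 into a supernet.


Original prefix: /23
Number of subnets: 8 = 2^3
New prefix = 23 - 3 = 20
Supernet: 43.211.0.0/20


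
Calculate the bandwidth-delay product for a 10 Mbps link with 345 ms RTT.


BDP = bandwidth * RTT
= 10 Mbps * 345 ms
= 10 * 1e6 * 345 / 1000 bits
= 3450000 bits
= 431250 bytes
= 421.1426 KB
BDP = 3450000 bits (431250 bytes)


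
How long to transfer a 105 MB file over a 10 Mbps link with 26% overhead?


Effective throughput = 10 * (1 - 26/100) = 7.4 Mbps
File size in Mb = 105 * 8 = 840 Mb
Time = 840 / 7.4
Time = 113.5135 seconds


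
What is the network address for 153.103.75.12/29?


IP:   10011001.01100111.01001011.00001100
Mask: 11111111.11111111.11111111.11111000
AND operation:
Net:  10011001.01100111.01001011.00001000
Network: 153.103.75.8/29


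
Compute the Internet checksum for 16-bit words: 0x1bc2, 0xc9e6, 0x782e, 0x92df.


Sum all words (with carry folding):
+ 0x1bc2 = 0x1bc2
+ 0xc9e6 = 0xe5a8
+ 0x782e = 0x5dd7
+ 0x92df = 0xf0b6
One's complement: ~0xf0b6
Checksum = 0x0f49


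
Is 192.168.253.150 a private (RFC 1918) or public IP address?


RFC 1918 private ranges:
  10.0.0.0/8 (10.0.0.0 - 10.255.255.255)
  172.16.0.0/12 (172.16.0.0 - 172.31.255.255)
  192.168.0.0/16 (192.168.0.0 - 192.168.255.255)
Private (in 192.168.0.0/16)


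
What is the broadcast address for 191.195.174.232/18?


Network: 191.195.128.0/18
Host bits = 14
Set all host bits to 1:
Broadcast: 191.195.191.255


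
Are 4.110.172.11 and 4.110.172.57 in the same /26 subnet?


Mask: 255.255.255.192
4.110.172.11 AND mask = 4.110.172.0
4.110.172.57 AND mask = 4.110.172.0
Yes, same subnet (4.110.172.0)


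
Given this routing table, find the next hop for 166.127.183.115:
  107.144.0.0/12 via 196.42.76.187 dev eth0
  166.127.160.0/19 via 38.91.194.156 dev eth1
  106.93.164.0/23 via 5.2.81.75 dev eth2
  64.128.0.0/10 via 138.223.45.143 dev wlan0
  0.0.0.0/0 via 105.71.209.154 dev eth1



Longest prefix match for 166.127.183.115:
  /12 107.144.0.0: no
  /19 166.127.160.0: MATCH
  /23 106.93.164.0: no
  /10 64.128.0.0: no
  /0 0.0.0.0: MATCH
Selected: next-hop 38.91.194.156 via eth1 (matched /19)


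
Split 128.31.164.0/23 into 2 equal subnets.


New prefix = 23 + 1 = 24
Each subnet has 256 addresses
  128.31.164.0/24
  128.31.165.0/24
Subnets: 128.31.164.0/24, 128.31.165.0/24


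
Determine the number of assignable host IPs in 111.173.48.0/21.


Host bits = 32 - 21 = 11
Total addresses = 2^11 = 2048
Usable = total - 2 (network and broadcast)
Usable hosts: 2046


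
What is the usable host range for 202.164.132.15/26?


Network: 202.164.132.0
Broadcast: 202.164.132.63
First usable = network + 1
Last usable = broadcast - 1
Range: 202.164.132.1 to 202.164.132.62


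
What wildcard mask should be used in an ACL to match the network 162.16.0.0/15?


Subnet mask: 255.254.0.0
Wildcard = 255.255.255.255 - subnet mask
255 - 255 = 0
255 - 254 = 1
255 - 0 = 255
255 - 0 = 255
Wildcard: 0.1.255.255


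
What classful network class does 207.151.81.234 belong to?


First octet: 207
Binary: 11001111
110xxxxx -> Class C (192-223)
Class C, default mask 255.255.255.0 (/24)


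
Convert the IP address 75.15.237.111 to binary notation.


75 = 01001011
15 = 00001111
237 = 11101101
111 = 01101111
Binary: 01001011.00001111.11101101.01101111


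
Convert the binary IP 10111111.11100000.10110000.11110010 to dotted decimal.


10111111 = 191
11100000 = 224
10110000 = 176
11110010 = 242
IP: 191.224.176.242


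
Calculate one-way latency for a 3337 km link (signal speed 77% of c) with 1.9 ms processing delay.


Speed = 0.77 * 3e5 km/s = 231000 km/s
Propagation delay = 3337 / 231000 = 0.0144 s = 14.4459 ms
Processing delay = 1.9 ms
Total one-way latency = 16.3459 ms


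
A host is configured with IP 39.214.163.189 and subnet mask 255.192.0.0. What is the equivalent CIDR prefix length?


Binary: 11111111.11000000.00000000.00000000
Count leading 1s
Prefix: /10


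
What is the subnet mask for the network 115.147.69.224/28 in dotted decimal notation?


/28 means 28 network bits, 4 host bits
Binary: 11111111111111111111111111110000
Mask: 255.255.255.240


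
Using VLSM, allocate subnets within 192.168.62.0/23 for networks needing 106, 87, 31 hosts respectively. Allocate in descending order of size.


106 hosts -> /25 (126 usable): 192.168.62.0/25
87 hosts -> /25 (126 usable): 192.168.62.128/25
31 hosts -> /26 (62 usable): 192.168.63.0/26
Allocation: 192.168.62.0/25 (106 hosts, 126 usable); 192.168.62.128/25 (87 hosts, 126 usable); 192.168.63.0/26 (31 hosts, 62 usable)


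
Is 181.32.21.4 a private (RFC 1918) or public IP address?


RFC 1918 private ranges:
  10.0.0.0/8 (10.0.0.0 - 10.255.255.255)
  172.16.0.0/12 (172.16.0.0 - 172.31.255.255)
  192.168.0.0/16 (192.168.0.0 - 192.168.255.255)
Public (not in any RFC 1918 range)


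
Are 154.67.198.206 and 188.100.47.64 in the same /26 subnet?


Mask: 255.255.255.192
154.67.198.206 AND mask = 154.67.198.192
188.100.47.64 AND mask = 188.100.47.64
No, different subnets (154.67.198.192 vs 188.100.47.64)


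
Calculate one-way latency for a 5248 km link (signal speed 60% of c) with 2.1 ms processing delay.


Speed = 0.6 * 3e5 km/s = 180000 km/s
Propagation delay = 5248 / 180000 = 0.0292 s = 29.1556 ms
Processing delay = 2.1 ms
Total one-way latency = 31.2556 ms


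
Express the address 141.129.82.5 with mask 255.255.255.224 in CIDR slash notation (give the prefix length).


Binary: 11111111.11111111.11111111.11100000
Count leading 1s
Prefix: /27


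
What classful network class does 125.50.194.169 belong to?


First octet: 125
Binary: 01111101
0xxxxxxx -> Class A (1-126)
Class A, default mask 255.0.0.0 (/8)


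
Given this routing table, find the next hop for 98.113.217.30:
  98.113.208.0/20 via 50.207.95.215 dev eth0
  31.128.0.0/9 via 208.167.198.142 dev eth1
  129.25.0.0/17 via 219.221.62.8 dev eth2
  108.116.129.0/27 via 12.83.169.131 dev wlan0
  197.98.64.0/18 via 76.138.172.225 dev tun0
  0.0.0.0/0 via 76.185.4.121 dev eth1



Longest prefix match for 98.113.217.30:
  /20 98.113.208.0: MATCH
  /9 31.128.0.0: no
  /17 129.25.0.0: no
  /27 108.116.129.0: no
  /18 197.98.64.0: no
  /0 0.0.0.0: MATCH
Selected: next-hop 50.207.95.215 via eth0 (matched /20)


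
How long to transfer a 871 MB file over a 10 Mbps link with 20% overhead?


Effective throughput = 10 * (1 - 20/100) = 8 Mbps
File size in Mb = 871 * 8 = 6968 Mb
Time = 6968 / 8
Time = 871 seconds


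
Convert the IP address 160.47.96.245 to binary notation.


160 = 10100000
47 = 00101111
96 = 01100000
245 = 11110101
Binary: 10100000.00101111.01100000.11110101


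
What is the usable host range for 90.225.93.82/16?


Network: 90.225.0.0
Broadcast: 90.225.255.255
First usable = network + 1
Last usable = broadcast - 1
Range: 90.225.0.1 to 90.225.255.254


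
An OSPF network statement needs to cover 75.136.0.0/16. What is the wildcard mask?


Subnet mask: 255.255.0.0
Wildcard = 255.255.255.255 - subnet mask
255 - 255 = 0
255 - 255 = 0
255 - 0 = 255
255 - 0 = 255
Wildcard: 0.0.255.255


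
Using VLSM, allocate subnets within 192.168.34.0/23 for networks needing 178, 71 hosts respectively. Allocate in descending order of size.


178 hosts -> /24 (254 usable): 192.168.34.0/24
71 hosts -> /25 (126 usable): 192.168.35.0/25
Allocation: 192.168.34.0/24 (178 hosts, 254 usable); 192.168.35.0/25 (71 hosts, 126 usable)


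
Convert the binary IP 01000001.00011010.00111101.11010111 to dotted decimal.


01000001 = 65
00011010 = 26
00111101 = 61
11010111 = 215
IP: 65.26.61.215


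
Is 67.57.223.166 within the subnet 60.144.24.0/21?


Subnet network: 60.144.24.0
Test IP AND mask: 67.57.216.0
No, 67.57.223.166 is not in 60.144.24.0/21


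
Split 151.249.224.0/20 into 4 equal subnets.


New prefix = 20 + 2 = 22
Each subnet has 1024 addresses
  151.249.224.0/22
  151.249.228.0/22
  151.249.232.0/22
  151.249.236.0/22
Subnets: 151.249.224.0/22, 151.249.228.0/22, 151.249.232.0/22, 151.249.236.0/22


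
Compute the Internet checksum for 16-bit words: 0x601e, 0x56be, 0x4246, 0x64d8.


Sum all words (with carry folding):
+ 0x601e = 0x601e
+ 0x56be = 0xb6dc
+ 0x4246 = 0xf922
+ 0x64d8 = 0x5dfb
One's complement: ~0x5dfb
Checksum = 0xa204


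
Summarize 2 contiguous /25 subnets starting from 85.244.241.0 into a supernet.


Original prefix: /25
Number of subnets: 2 = 2^1
New prefix = 25 - 1 = 24
Supernet: 85.244.241.0/24


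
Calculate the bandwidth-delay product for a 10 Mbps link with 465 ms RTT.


BDP = bandwidth * RTT
= 10 Mbps * 465 ms
= 10 * 1e6 * 465 / 1000 bits
= 4650000 bits
= 581250 bytes
= 567.627 KB
BDP = 4650000 bits (581250 bytes)


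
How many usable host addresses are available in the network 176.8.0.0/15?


Host bits = 32 - 15 = 17
Total addresses = 2^17 = 131072
Usable = total - 2 (network and broadcast)
Usable hosts: 131070


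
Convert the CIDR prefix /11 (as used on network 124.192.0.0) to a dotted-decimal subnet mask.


/11 means 11 network bits, 21 host bits
Binary: 11111111111000000000000000000000
Mask: 255.224.0.0


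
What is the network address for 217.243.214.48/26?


IP:   11011001.11110011.11010110.00110000
Mask: 11111111.11111111.11111111.11000000
AND operation:
Net:  11011001.11110011.11010110.00000000
Network: 217.243.214.0/26


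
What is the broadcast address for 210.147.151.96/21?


Network: 210.147.144.0/21
Host bits = 11
Set all host bits to 1:
Broadcast: 210.147.151.255


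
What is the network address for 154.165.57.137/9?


IP:   10011010.10100101.00111001.10001001
Mask: 11111111.10000000.00000000.00000000
AND operation:
Net:  10011010.10000000.00000000.00000000
Network: 154.128.0.0/9


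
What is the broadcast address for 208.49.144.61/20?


Network: 208.49.144.0/20
Host bits = 12
Set all host bits to 1:
Broadcast: 208.49.159.255


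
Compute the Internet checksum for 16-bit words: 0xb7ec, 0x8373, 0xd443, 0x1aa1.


Sum all words (with carry folding):
+ 0xb7ec = 0xb7ec
+ 0x8373 = 0x3b60
+ 0xd443 = 0x0fa4
+ 0x1aa1 = 0x2a45
One's complement: ~0x2a45
Checksum = 0xd5ba


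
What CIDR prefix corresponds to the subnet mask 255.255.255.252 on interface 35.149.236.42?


Binary: 11111111.11111111.11111111.11111100
Count leading 1s
Prefix: /30


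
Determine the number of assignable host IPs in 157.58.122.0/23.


Host bits = 32 - 23 = 9
Total addresses = 2^9 = 512
Usable = total - 2 (network and broadcast)
Usable hosts: 510


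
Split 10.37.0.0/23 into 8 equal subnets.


New prefix = 23 + 3 = 26
Each subnet has 64 addresses
  10.37.0.0/26
  10.37.0.64/26
  10.37.0.128/26
  10.37.0.192/26
  10.37.1.0/26
  10.37.1.64/26
  10.37.1.128/26
  10.37.1.192/26
Subnets: 10.37.0.0/26, 10.37.0.64/26, 10.37.0.128/26, 10.37.0.192/26, 10.37.1.0/26, 10.37.1.64/26, 10.37.1.128/26, 10.37.1.192/26


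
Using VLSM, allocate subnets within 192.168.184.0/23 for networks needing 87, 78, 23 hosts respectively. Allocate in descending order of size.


87 hosts -> /25 (126 usable): 192.168.184.0/25
78 hosts -> /25 (126 usable): 192.168.184.128/25
23 hosts -> /27 (30 usable): 192.168.185.0/27
Allocation: 192.168.184.0/25 (87 hosts, 126 usable); 192.168.184.128/25 (78 hosts, 126 usable); 192.168.185.0/27 (23 hosts, 30 usable)


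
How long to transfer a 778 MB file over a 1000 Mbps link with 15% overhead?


Effective throughput = 1000 * (1 - 15/100) = 850 Mbps
File size in Mb = 778 * 8 = 6224 Mb
Time = 6224 / 850
Time = 7.3224 seconds


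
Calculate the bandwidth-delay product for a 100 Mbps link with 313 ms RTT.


BDP = bandwidth * RTT
= 100 Mbps * 313 ms
= 100 * 1e6 * 313 / 1000 bits
= 31300000 bits
= 3912500 bytes
= 3820.8008 KB
BDP = 31300000 bits (3912500 bytes)


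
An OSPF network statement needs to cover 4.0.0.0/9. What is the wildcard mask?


Subnet mask: 255.128.0.0
Wildcard = 255.255.255.255 - subnet mask
255 - 255 = 0
255 - 128 = 127
255 - 0 = 255
255 - 0 = 255
Wildcard: 0.127.255.255


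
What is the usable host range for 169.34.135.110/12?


Network: 169.32.0.0
Broadcast: 169.47.255.255
First usable = network + 1
Last usable = broadcast - 1
Range: 169.32.0.1 to 169.47.255.254


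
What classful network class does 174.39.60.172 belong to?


First octet: 174
Binary: 10101110
10xxxxxx -> Class B (128-191)
Class B, default mask 255.255.0.0 (/16)


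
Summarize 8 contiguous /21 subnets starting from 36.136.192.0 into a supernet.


Original prefix: /21
Number of subnets: 8 = 2^3
New prefix = 21 - 3 = 18
Supernet: 36.136.192.0/18


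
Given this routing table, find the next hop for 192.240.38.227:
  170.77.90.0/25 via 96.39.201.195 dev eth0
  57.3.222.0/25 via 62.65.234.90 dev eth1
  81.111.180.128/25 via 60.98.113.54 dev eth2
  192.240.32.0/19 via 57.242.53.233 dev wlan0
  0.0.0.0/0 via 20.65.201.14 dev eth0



Longest prefix match for 192.240.38.227:
  /25 170.77.90.0: no
  /25 57.3.222.0: no
  /25 81.111.180.128: no
  /19 192.240.32.0: MATCH
  /0 0.0.0.0: MATCH
Selected: next-hop 57.242.53.233 via wlan0 (matched /19)


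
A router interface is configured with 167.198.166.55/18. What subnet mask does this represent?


/18 means 18 network bits, 14 host bits
Binary: 11111111111111111100000000000000
Mask: 255.255.192.0


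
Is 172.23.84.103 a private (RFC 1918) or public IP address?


RFC 1918 private ranges:
  10.0.0.0/8 (10.0.0.0 - 10.255.255.255)
  172.16.0.0/12 (172.16.0.0 - 172.31.255.255)
  192.168.0.0/16 (192.168.0.0 - 192.168.255.255)
Private (in 172.16.0.0/12)


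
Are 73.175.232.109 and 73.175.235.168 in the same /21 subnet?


Mask: 255.255.248.0
73.175.232.109 AND mask = 73.175.232.0
73.175.235.168 AND mask = 73.175.232.0
Yes, same subnet (73.175.232.0)


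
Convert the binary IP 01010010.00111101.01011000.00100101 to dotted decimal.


01010010 = 82
00111101 = 61
01011000 = 88
00100101 = 37
IP: 82.61.88.37


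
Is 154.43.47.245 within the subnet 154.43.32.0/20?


Subnet network: 154.43.32.0
Test IP AND mask: 154.43.32.0
Yes, 154.43.47.245 is in 154.43.32.0/20


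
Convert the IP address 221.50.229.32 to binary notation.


221 = 11011101
50 = 00110010
229 = 11100101
32 = 00100000
Binary: 11011101.00110010.11100101.00100000


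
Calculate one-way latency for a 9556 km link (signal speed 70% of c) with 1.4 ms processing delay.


Speed = 0.7 * 3e5 km/s = 210000 km/s
Propagation delay = 9556 / 210000 = 0.0455 s = 45.5048 ms
Processing delay = 1.4 ms
Total one-way latency = 46.9048 ms


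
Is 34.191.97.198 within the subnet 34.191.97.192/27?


Subnet network: 34.191.97.192
Test IP AND mask: 34.191.97.192
Yes, 34.191.97.198 is in 34.191.97.192/27


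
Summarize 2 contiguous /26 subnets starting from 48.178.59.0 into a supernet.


Original prefix: /26
Number of subnets: 2 = 2^1
New prefix = 26 - 1 = 25
Supernet: 48.178.59.0/25


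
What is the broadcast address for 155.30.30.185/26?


Network: 155.30.30.128/26
Host bits = 6
Set all host bits to 1:
Broadcast: 155.30.30.191


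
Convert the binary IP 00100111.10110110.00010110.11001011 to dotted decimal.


00100111 = 39
10110110 = 182
00010110 = 22
11001011 = 203
IP: 39.182.22.203


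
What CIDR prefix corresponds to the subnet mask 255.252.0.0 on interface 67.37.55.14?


Binary: 11111111.11111100.00000000.00000000
Count leading 1s
Prefix: /14


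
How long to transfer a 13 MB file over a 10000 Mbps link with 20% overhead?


Effective throughput = 10000 * (1 - 20/100) = 8000 Mbps
File size in Mb = 13 * 8 = 104 Mb
Time = 104 / 8000
Time = 0.013 seconds


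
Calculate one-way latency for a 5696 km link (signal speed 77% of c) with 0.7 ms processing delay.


Speed = 0.77 * 3e5 km/s = 231000 km/s
Propagation delay = 5696 / 231000 = 0.0247 s = 24.658 ms
Processing delay = 0.7 ms
Total one-way latency = 25.358 ms


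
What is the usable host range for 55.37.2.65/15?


Network: 55.36.0.0
Broadcast: 55.37.255.255
First usable = network + 1
Last usable = broadcast - 1
Range: 55.36.0.1 to 55.37.255.254


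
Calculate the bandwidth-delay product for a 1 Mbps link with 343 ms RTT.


BDP = bandwidth * RTT
= 1 Mbps * 343 ms
= 1 * 1e6 * 343 / 1000 bits
= 343000 bits
= 42875 bytes
= 41.8701 KB
BDP = 343000 bits (42875 bytes)


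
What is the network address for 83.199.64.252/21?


IP:   01010011.11000111.01000000.11111100
Mask: 11111111.11111111.11111000.00000000
AND operation:
Net:  01010011.11000111.01000000.00000000
Network: 83.199.64.0/21


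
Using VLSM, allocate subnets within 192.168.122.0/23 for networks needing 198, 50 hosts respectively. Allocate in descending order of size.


198 hosts -> /24 (254 usable): 192.168.122.0/24
50 hosts -> /26 (62 usable): 192.168.123.0/26
Allocation: 192.168.122.0/24 (198 hosts, 254 usable); 192.168.123.0/26 (50 hosts, 62 usable)


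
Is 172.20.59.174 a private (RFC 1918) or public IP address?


RFC 1918 private ranges:
  10.0.0.0/8 (10.0.0.0 - 10.255.255.255)
  172.16.0.0/12 (172.16.0.0 - 172.31.255.255)
  192.168.0.0/16 (192.168.0.0 - 192.168.255.255)
Private (in 172.16.0.0/12)


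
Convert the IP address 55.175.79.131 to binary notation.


55 = 00110111
175 = 10101111
79 = 01001111
131 = 10000011
Binary: 00110111.10101111.01001111.10000011


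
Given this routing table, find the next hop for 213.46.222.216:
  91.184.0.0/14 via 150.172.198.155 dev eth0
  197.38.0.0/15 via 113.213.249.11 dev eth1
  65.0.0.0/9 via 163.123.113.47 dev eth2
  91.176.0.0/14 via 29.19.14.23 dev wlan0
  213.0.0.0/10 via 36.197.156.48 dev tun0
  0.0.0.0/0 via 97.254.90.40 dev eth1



Longest prefix match for 213.46.222.216:
  /14 91.184.0.0: no
  /15 197.38.0.0: no
  /9 65.0.0.0: no
  /14 91.176.0.0: no
  /10 213.0.0.0: MATCH
  /0 0.0.0.0: MATCH
Selected: next-hop 36.197.156.48 via tun0 (matched /10)


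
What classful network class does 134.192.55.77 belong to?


First octet: 134
Binary: 10000110
10xxxxxx -> Class B (128-191)
Class B, default mask 255.255.0.0 (/16)


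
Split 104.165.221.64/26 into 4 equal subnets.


New prefix = 26 + 2 = 28
Each subnet has 16 addresses
  104.165.221.64/28
  104.165.221.80/28
  104.165.221.96/28
  104.165.221.112/28
Subnets: 104.165.221.64/28, 104.165.221.80/28, 104.165.221.96/28, 104.165.221.112/28


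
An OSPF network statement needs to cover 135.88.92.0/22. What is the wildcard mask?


Subnet mask: 255.255.252.0
Wildcard = 255.255.255.255 - subnet mask
255 - 255 = 0
255 - 255 = 0
255 - 252 = 3
255 - 0 = 255
Wildcard: 0.0.3.255


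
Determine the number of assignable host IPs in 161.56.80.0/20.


Host bits = 32 - 20 = 12
Total addresses = 2^12 = 4096
Usable = total - 2 (network and broadcast)
Usable hosts: 4094


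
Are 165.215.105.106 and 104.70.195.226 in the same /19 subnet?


Mask: 255.255.224.0
165.215.105.106 AND mask = 165.215.96.0
104.70.195.226 AND mask = 104.70.192.0
No, different subnets (165.215.96.0 vs 104.70.192.0)


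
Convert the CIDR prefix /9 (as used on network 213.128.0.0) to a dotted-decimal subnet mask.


/9 means 9 network bits, 23 host bits
Binary: 11111111100000000000000000000000
Mask: 255.128.0.0


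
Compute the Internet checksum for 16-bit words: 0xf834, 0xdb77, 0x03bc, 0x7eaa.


Sum all words (with carry folding):
+ 0xf834 = 0xf834
+ 0xdb77 = 0xd3ac
+ 0x03bc = 0xd768
+ 0x7eaa = 0x5613
One's complement: ~0x5613
Checksum = 0xa9ec


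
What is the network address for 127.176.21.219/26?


IP:   01111111.10110000.00010101.11011011
Mask: 11111111.11111111.11111111.11000000
AND operation:
Net:  01111111.10110000.00010101.11000000
Network: 127.176.21.192/26


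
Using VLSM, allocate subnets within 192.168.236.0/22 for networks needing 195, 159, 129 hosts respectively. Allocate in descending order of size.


195 hosts -> /24 (254 usable): 192.168.236.0/24
159 hosts -> /24 (254 usable): 192.168.237.0/24
129 hosts -> /24 (254 usable): 192.168.238.0/24
Allocation: 192.168.236.0/24 (195 hosts, 254 usable); 192.168.237.0/24 (159 hosts, 254 usable); 192.168.238.0/24 (129 hosts, 254 usable)


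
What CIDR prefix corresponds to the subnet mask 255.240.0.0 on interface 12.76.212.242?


Binary: 11111111.11110000.00000000.00000000
Count leading 1s
Prefix: /12


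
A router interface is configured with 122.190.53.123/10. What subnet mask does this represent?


/10 means 10 network bits, 22 host bits
Binary: 11111111110000000000000000000000
Mask: 255.192.0.0


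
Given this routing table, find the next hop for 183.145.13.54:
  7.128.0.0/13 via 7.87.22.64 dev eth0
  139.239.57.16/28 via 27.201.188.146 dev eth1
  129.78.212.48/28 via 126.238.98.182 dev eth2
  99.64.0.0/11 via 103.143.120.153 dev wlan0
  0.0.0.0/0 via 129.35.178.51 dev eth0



Longest prefix match for 183.145.13.54:
  /13 7.128.0.0: no
  /28 139.239.57.16: no
  /28 129.78.212.48: no
  /11 99.64.0.0: no
  /0 0.0.0.0: MATCH
Selected: next-hop 129.35.178.51 via eth0 (matched /0)


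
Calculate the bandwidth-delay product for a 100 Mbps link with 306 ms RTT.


BDP = bandwidth * RTT
= 100 Mbps * 306 ms
= 100 * 1e6 * 306 / 1000 bits
= 30600000 bits
= 3825000 bytes
= 3735.3516 KB
BDP = 30600000 bits (3825000 bytes)


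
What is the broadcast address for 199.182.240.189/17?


Network: 199.182.128.0/17
Host bits = 15
Set all host bits to 1:
Broadcast: 199.182.255.255


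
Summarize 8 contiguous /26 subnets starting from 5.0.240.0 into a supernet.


Original prefix: /26
Number of subnets: 8 = 2^3
New prefix = 26 - 3 = 23
Supernet: 5.0.240.0/23


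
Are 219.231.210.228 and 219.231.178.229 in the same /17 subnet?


Mask: 255.255.128.0
219.231.210.228 AND mask = 219.231.128.0
219.231.178.229 AND mask = 219.231.128.0
Yes, same subnet (219.231.128.0)


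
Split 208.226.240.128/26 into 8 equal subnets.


New prefix = 26 + 3 = 29
Each subnet has 8 addresses
  208.226.240.128/29
  208.226.240.136/29
  208.226.240.144/29
  208.226.240.152/29
  208.226.240.160/29
  208.226.240.168/29
  208.226.240.176/29
  208.226.240.184/29
Subnets: 208.226.240.128/29, 208.226.240.136/29, 208.226.240.144/29, 208.226.240.152/29, 208.226.240.160/29, 208.226.240.168/29, 208.226.240.176/29, 208.226.240.184/29


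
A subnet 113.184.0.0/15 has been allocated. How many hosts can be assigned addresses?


Host bits = 32 - 15 = 17
Total addresses = 2^17 = 131072
Usable = total - 2 (network and broadcast)
Usable hosts: 131070


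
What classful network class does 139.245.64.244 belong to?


First octet: 139
Binary: 10001011
10xxxxxx -> Class B (128-191)
Class B, default mask 255.255.0.0 (/16)


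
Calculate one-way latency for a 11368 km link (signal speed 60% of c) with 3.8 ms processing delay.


Speed = 0.6 * 3e5 km/s = 180000 km/s
Propagation delay = 11368 / 180000 = 0.0632 s = 63.1556 ms
Processing delay = 3.8 ms
Total one-way latency = 66.9556 ms


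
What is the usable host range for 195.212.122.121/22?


Network: 195.212.120.0
Broadcast: 195.212.123.255
First usable = network + 1
Last usable = broadcast - 1
Range: 195.212.120.1 to 195.212.123.254


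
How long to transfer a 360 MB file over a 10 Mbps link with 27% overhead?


Effective throughput = 10 * (1 - 27/100) = 7.3 Mbps
File size in Mb = 360 * 8 = 2880 Mb
Time = 2880 / 7.3
Time = 394.5205 seconds


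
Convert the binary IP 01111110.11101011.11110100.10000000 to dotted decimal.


01111110 = 126
11101011 = 235
11110100 = 244
10000000 = 128
IP: 126.235.244.128


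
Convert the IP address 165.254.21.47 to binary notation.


165 = 10100101
254 = 11111110
21 = 00010101
47 = 00101111
Binary: 10100101.11111110.00010101.00101111


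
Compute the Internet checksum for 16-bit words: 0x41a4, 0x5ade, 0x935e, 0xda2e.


Sum all words (with carry folding):
+ 0x41a4 = 0x41a4
+ 0x5ade = 0x9c82
+ 0x935e = 0x2fe1
+ 0xda2e = 0x0a10
One's complement: ~0x0a10
Checksum = 0xf5ef


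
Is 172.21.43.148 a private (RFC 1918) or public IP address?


RFC 1918 private ranges:
  10.0.0.0/8 (10.0.0.0 - 10.255.255.255)
  172.16.0.0/12 (172.16.0.0 - 172.31.255.255)
  192.168.0.0/16 (192.168.0.0 - 192.168.255.255)
Private (in 172.16.0.0/12)


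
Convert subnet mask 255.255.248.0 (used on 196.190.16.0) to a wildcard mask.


Subnet mask: 255.255.248.0
Wildcard = 255.255.255.255 - subnet mask
255 - 255 = 0
255 - 255 = 0
255 - 248 = 7
255 - 0 = 255
Wildcard: 0.0.7.255


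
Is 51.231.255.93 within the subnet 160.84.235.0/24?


Subnet network: 160.84.235.0
Test IP AND mask: 51.231.255.0
No, 51.231.255.93 is not in 160.84.235.0/24


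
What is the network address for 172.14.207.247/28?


IP:   10101100.00001110.11001111.11110111
Mask: 11111111.11111111.11111111.11110000
AND operation:
Net:  10101100.00001110.11001111.11110000
Network: 172.14.207.240/28


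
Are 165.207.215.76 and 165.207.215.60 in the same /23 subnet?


Mask: 255.255.254.0
165.207.215.76 AND mask = 165.207.214.0
165.207.215.60 AND mask = 165.207.214.0
Yes, same subnet (165.207.214.0)


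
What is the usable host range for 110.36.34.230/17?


Network: 110.36.0.0
Broadcast: 110.36.127.255
First usable = network + 1
Last usable = broadcast - 1
Range: 110.36.0.1 to 110.36.127.254


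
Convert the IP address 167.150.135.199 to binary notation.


167 = 10100111
150 = 10010110
135 = 10000111
199 = 11000111
Binary: 10100111.10010110.10000111.11000111


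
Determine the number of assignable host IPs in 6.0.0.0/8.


Host bits = 32 - 8 = 24
Total addresses = 2^24 = 16777216
Usable = total - 2 (network and broadcast)
Usable hosts: 16777214


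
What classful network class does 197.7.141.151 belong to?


First octet: 197
Binary: 11000101
110xxxxx -> Class C (192-223)
Class C, default mask 255.255.255.0 (/24)


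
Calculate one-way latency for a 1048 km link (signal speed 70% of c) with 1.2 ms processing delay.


Speed = 0.7 * 3e5 km/s = 210000 km/s
Propagation delay = 1048 / 210000 = 0.005 s = 4.9905 ms
Processing delay = 1.2 ms
Total one-way latency = 6.1905 ms


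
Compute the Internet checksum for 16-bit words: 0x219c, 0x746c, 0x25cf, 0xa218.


Sum all words (with carry folding):
+ 0x219c = 0x219c
+ 0x746c = 0x9608
+ 0x25cf = 0xbbd7
+ 0xa218 = 0x5df0
One's complement: ~0x5df0
Checksum = 0xa20f


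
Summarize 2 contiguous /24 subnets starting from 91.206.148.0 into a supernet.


Original prefix: /24
Number of subnets: 2 = 2^1
New prefix = 24 - 1 = 23
Supernet: 91.206.148.0/23


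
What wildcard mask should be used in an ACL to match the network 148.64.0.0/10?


Subnet mask: 255.192.0.0
Wildcard = 255.255.255.255 - subnet mask
255 - 255 = 0
255 - 192 = 63
255 - 0 = 255
255 - 0 = 255
Wildcard: 0.63.255.255


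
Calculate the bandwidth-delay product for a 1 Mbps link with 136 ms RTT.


BDP = bandwidth * RTT
= 1 Mbps * 136 ms
= 1 * 1e6 * 136 / 1000 bits
= 136000 bits
= 17000 bytes
= 16.6016 KB
BDP = 136000 bits (17000 bytes)


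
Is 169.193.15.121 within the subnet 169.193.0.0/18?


Subnet network: 169.193.0.0
Test IP AND mask: 169.193.0.0
Yes, 169.193.15.121 is in 169.193.0.0/18
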